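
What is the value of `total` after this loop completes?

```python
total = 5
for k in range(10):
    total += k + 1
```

Start at 5, add 1 to 10 = 60
`total` takes the values: 5 → 6 → 8 → 11 → 15 → 20 → 26 → 33 → 41 → 50 → 60

Answer: 60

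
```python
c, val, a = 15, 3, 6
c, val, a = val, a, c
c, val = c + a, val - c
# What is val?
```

Trace:
`c, val, a = 15, 3, 6` → c = 15; val = 3; a = 6
`c, val, a = val, a, c` → c = 3; val = 6; a = 15
`c, val = c + a, val - c` → c = 18; val = 3
So val = 3

Answer: 3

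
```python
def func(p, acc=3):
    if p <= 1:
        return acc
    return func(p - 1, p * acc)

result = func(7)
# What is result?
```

Accumulator trace (n, acc): (7, 3) -> (6, 21) -> (5, 126) -> (4, 630) -> (3, 2520) -> (2, 7560) -> (1, 15120) -> return 15120

Answer: 15120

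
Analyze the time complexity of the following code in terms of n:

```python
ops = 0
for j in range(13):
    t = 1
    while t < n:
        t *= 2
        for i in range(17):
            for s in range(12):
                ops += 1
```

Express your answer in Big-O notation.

Each loop level contributes: 1 × log n × 1 × 1. Multiplying the contributions gives O(log n).

Answer: O(log n)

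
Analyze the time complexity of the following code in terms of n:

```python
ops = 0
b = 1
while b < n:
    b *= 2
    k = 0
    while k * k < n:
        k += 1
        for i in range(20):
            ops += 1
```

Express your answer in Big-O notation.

Each loop level contributes: log n × √n × 1. Multiplying the contributions gives O(√n log n).

Answer: O(√n log n)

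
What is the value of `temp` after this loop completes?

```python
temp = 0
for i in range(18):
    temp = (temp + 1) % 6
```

Increment mod 6, 18 times = 0
`temp` takes the values: 0 → 1 → 2 → 3 → 4 → 5 → 0 → 1 → 2 → 3 → 4 → 5 → 0 → 1 → 2 → 3 → 4 → 5 → 0

Answer: 0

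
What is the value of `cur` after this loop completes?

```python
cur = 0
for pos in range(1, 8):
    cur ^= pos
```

XOR of 1 to 7
`cur` takes the values: 0 → 1 → 3 → 0 → 4 → 1 → 7 → 0

Answer: 0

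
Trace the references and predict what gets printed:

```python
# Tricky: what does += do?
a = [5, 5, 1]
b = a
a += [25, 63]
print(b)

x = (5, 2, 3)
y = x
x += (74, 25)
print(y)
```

Key concept: += behavior differs for mutable vs immutable.
Step by step:
`a = [5, 5, 1]` → a = [5, 5, 1]
`b = a` → b = [5, 5, 1] (same object as a)
`a += [25, 63]` → a = [5, 5, 1, 25, 63] (same object as b); b = [5, 5, 1, 25, 63] (same object as a)
`print(b)` → prints [5, 5, 1, 25, 63]
`x = (5, 2, 3)` → x = (5, 2, 3)
`y = x` → y = (5, 2, 3)
`x += (74, 25)` → x = (5, 2, 3, 74, 25)
`print(y)` → prints (5, 2, 3)

Answer:
[5, 5, 1, 25, 63]
(5, 2, 3)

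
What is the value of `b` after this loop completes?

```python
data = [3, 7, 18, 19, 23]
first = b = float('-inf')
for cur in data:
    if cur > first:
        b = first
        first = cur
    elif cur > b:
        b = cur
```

Second largest (with repeats) in [3, 7, 18, 19, 23]
`b` takes the values: -inf → 3 → 7 → 18 → 19

Answer: 19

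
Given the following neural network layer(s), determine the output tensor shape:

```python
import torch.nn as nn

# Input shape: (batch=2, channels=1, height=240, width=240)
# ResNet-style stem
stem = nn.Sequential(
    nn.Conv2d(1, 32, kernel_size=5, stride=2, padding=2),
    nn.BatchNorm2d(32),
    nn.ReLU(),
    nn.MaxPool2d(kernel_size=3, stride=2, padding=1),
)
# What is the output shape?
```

Input: (2, 1, 240, 240) -> after Conv2d 5x5 stride=2: (2, 32, 120, 120) -> Output: (2, 32, 60, 60)

Answer: (2, 32, 60, 60)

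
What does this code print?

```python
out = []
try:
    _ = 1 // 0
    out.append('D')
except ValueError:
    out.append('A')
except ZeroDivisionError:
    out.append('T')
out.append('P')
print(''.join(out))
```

Execution trace: 'T' (except ZeroDivisionError) → 'P' (after the try/except). Output: TP

Answer: TP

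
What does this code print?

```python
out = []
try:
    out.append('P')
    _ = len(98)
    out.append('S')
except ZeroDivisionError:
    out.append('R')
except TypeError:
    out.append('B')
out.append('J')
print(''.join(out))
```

Execution trace: 'P' (try body) → 'B' (except TypeError) → 'J' (after the try/except). Output: PBJ

Answer: PBJ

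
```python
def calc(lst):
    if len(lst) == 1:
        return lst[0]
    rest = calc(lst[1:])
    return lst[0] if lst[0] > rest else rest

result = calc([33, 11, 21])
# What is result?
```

Recursive max over [33, 11, 21] = 33

Answer: 33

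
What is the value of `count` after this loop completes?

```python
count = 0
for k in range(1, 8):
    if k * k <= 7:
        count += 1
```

Count numbers where k² ≤ 7
`count` takes the values: 0 → 1 → 2

Answer: 2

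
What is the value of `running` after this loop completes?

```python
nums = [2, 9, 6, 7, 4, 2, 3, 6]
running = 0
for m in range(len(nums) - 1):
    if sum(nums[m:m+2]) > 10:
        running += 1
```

Count windows with sum > 10
`running` takes the values: 0 → 1 → 2 → 3 → 4

Answer: 4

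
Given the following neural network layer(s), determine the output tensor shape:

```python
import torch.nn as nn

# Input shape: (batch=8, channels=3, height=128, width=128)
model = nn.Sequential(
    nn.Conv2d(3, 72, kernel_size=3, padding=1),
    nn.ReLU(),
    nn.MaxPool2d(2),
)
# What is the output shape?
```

Input: (8, 3, 128, 128) -> after Conv2d: (8, 72, 128, 128) -> after ReLU: (8, 72, 128, 128) -> Output: (8, 72, 64, 64)

Answer: (8, 72, 64, 64)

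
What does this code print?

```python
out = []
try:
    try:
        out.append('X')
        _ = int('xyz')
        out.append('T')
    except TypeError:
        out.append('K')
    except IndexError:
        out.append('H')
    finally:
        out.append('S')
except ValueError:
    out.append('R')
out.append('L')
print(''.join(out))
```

Execution trace: 'X' (try body) → 'S' (finally) → 'R' (outer except ValueError) → 'L' (after the try/except). Output: XSRL

Answer: XSRL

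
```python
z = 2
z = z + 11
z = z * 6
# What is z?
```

Trace:
`z = 2` → z = 2
`z = z + 11` → z = 13
`z = z * 6` → z = 78
So z = 78

Answer: 78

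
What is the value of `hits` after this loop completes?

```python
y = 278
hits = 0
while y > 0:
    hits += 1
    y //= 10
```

Count digits by repeated division by 10
`hits` takes the values: 0 → 1 → 2 → 3

Answer: 3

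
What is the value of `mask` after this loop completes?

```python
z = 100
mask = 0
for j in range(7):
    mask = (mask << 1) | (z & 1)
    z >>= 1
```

Reverse lowest 7 bits of 100
`mask` takes the values: 0 → 1 → 2 → 4 → 9 → 19

Answer: 19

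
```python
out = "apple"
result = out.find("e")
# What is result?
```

Trace:
`out = "apple"` → out = 'apple'
`result = out.find("e")` → result = 4
So result = 4

Answer: 4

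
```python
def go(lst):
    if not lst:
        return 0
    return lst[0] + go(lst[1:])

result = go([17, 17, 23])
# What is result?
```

17 + 17 + 23 + 0 = 57

Answer: 57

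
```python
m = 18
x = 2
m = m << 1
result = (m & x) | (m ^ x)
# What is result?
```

Trace:
`m = 18` → m = 18
`x = 2` → x = 2
`m = m << 1` → m = 36
`result = (m & x) | (m ^ x)` → result = 38
So result = 38

Answer: 38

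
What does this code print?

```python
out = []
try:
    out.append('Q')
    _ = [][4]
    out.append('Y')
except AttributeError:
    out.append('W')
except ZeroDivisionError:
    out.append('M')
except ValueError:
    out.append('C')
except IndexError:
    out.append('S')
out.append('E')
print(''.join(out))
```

Execution trace: 'Q' (try body) → 'S' (except IndexError) → 'E' (after the try/except). Output: QSE

Answer: QSE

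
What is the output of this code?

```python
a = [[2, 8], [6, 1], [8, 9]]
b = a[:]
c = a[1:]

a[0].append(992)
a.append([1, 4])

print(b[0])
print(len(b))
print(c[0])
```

Key concept: slice with nested mutation.
Step by step:
`a = [[2, 8], [6, 1], [8, 9]]` → a = [[2, 8], [6, 1], [8, 9]]
`b = a[:]` → b = [[2, 8], [6, 1], [8, 9]]
`c = a[1:]` → c = [[6, 1], [8, 9]]
`a[0].append(992)` → a = [[2, 8, 992], [6, 1], [8, 9]]; b = [[2, 8, 992], [6, 1], [8, 9]]
`a.append([1, 4])` → a = [[2, 8, 992], [6, 1], [8, 9], [1, 4]]
`print(b[0])` → prints [2, 8, 992]
`print(len(b))` → prints 3
`print(c[0])` → prints [6, 1]

Answer:
[2, 8, 992]
3
[6, 1]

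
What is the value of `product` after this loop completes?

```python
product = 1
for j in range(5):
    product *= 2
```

2^5 = 32
`product` takes the values: 1 → 2 → 4 → 8 → 16 → 32

Answer: 32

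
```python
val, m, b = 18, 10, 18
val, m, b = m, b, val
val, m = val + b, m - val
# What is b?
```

Trace:
`val, m, b = 18, 10, 18` → val = 18; m = 10; b = 18
`val, m, b = m, b, val` → val = 10; m = 18; b = 18
`val, m = val + b, m - val` → val = 28; m = 8
So b = 18

Answer: 18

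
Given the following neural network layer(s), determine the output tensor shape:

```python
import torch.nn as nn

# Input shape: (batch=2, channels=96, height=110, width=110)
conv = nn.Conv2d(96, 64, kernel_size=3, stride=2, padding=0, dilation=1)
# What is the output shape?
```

Input: (2, 96, 110, 110) -> Output: (2, 64, 54, 54)

Answer: (2, 64, 54, 54)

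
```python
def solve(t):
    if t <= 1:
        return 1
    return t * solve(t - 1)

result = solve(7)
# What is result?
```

solve(7) = 7 * 6 * 5 * 4 * 3 * 2 * 1 = 5040

Answer: 5040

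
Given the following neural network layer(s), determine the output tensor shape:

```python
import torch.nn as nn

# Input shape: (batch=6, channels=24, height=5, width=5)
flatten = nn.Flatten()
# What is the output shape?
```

Input: (6, 24, 5, 5) -> Output: (6, 600)

Answer: (6, 600)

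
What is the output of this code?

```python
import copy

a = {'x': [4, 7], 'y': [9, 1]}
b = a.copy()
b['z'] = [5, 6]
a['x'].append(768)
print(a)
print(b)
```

Key concept: shallow copy of dict with mutable values.
Step by step:
`a = {'x': [4, 7], 'y': [9, 1]}` → a = {'x': [4, 7], 'y': [9, 1]}
`b = a.copy()` → b = {'x': [4, 7], 'y': [9, 1]}
`b['z'] = [5, 6]` → b = {'x': [4, 7], 'y': [9, 1], 'z': [5, 6]}
`a['x'].append(768)` → a = {'x': [4, 7, 768], 'y': [9, 1]}; b = {'x': [4, 7, 768], 'y': [9, 1], 'z': [5, 6]}
`print(a)` → prints {'x': [4, 7, 768], 'y': [9, 1]}
`print(b)` → prints {'x': [4, 7, 768], 'y': [9, 1], 'z': [5, 6]}

Answer:
{'x': [4, 7, 768], 'y': [9, 1]}
{'x': [4, 7, 768], 'y': [9, 1], 'z': [5, 6]}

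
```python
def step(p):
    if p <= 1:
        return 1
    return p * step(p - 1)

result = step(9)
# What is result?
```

step(9) = 9 * 8 * 7 * 6 * 5 * 4 * 3 * 2 * 1 = 362880

Answer: 362880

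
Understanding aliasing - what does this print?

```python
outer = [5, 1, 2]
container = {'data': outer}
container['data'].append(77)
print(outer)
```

Key concept: dict holds reference to list.
Step by step:
`outer = [5, 1, 2]` → outer = [5, 1, 2]
`container = {'data': outer}` → container = {'data': [5, 1, 2]}
`container['data'].append(77)` → outer = [5, 1, 2, 77]; container = {'data': [5, 1, 2, 77]}
`print(outer)` → prints [5, 1, 2, 77]

Answer: [5, 1, 2, 77]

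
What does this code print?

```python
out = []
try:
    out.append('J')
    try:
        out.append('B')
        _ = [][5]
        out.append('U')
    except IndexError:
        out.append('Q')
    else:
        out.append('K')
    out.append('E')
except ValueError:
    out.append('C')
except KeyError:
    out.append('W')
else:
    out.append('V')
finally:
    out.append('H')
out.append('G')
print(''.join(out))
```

Execution trace: 'J' (try body) → 'B' (inner try body) → 'Q' (inner except IndexError) → 'E' (try body, no exception) → 'V' (else) → 'H' (finally) → 'G' (after the try/except). Output: JBQEVHG

Answer: JBQEVHG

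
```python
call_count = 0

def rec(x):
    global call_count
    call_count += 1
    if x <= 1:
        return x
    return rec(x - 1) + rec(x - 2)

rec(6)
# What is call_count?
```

Calls(x) = 1 + Calls(x-1) + Calls(x-2); Calls(0)=Calls(1)=1. For x=6 this gives 25.

Answer: 25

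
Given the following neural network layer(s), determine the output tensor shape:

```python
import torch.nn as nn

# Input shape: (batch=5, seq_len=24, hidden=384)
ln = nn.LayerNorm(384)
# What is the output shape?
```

Input: (5, 24, 384) -> Output: (5, 24, 384)

Answer: (5, 24, 384)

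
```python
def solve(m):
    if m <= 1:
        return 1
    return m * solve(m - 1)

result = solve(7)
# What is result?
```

solve(7) = 7 * 6 * 5 * 4 * 3 * 2 * 1 = 5040

Answer: 5040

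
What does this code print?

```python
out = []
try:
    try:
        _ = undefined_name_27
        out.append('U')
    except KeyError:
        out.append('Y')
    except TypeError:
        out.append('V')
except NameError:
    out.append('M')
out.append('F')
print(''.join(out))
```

Execution trace: 'M' (outer except NameError) → 'F' (after the try/except). Output: MF

Answer: MF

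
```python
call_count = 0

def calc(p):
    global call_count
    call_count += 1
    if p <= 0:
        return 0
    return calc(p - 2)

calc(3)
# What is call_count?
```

Linear recursion stepping by 2: 3 calls from p=3 down to ≤0.

Answer: 3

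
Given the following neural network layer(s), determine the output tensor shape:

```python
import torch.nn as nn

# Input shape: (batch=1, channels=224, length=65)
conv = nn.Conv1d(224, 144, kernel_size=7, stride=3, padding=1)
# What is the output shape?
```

Input: (1, 224, 65) -> Output: (1, 144, 21)

Answer: (1, 144, 21)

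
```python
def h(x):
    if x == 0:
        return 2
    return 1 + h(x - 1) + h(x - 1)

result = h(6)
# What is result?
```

h(x) = 1 + 2·h(x-1), h(0)=2. Closed form: (2+1)·2^6 - 1 = 191.

Answer: 191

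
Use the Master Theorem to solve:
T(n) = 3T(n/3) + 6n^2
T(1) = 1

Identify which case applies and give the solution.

a=3, b=3, f(n)=6n^2. log_3(3) = 1. Since c=2 > 1 and the regularity condition holds (3(n/3)^2 = (3/3^2)n^2 with 3/3^2 < 1), Case 3 applies: T(n) = Θ(f(n)) = O(n^2).

Answer: O(n^2) - Case 3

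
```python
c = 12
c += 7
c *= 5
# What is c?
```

Trace:
`c = 12` → c = 12
`c += 7` → c = 19
`c *= 5` → c = 95
So c = 95

Answer: 95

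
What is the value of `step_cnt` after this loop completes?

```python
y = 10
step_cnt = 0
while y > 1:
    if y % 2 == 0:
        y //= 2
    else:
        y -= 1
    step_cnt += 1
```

Steps to reduce 10 to 1
`step_cnt` takes the values: 0 → 1 → 2 → 3 → 4

Answer: 4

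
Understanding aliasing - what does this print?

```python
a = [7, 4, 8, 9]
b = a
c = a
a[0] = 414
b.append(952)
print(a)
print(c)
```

Key concept: multiple aliases.
Step by step:
`a = [7, 4, 8, 9]` → a = [7, 4, 8, 9]
`b = a` → b = [7, 4, 8, 9] (same object as a)
`c = a` → c = [7, 4, 8, 9] (same object as a, b)
`a[0] = 414` → a = [414, 4, 8, 9] (same object as b, c); b = [414, 4, 8, 9] (same object as a, c); c = [414, 4, 8, 9] (same object as a, b)
`b.append(952)` → a = [414, 4, 8, 9, 952] (same object as b, c); b = [414, 4, 8, 9, 952] (same object as a, c); c = [414, 4, 8, 9, 952] (same object as a, b)
`print(a)` → prints [414, 4, 8, 9, 952]
`print(c)` → prints [414, 4, 8, 9, 952]

Answer:
[414, 4, 8, 9, 952]
[414, 4, 8, 9, 952]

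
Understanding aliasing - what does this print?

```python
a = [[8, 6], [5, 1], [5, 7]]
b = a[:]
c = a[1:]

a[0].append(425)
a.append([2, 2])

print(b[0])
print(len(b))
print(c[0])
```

Key concept: slice with nested mutation.
Step by step:
`a = [[8, 6], [5, 1], [5, 7]]` → a = [[8, 6], [5, 1], [5, 7]]
`b = a[:]` → b = [[8, 6], [5, 1], [5, 7]]
`c = a[1:]` → c = [[5, 1], [5, 7]]
`a[0].append(425)` → a = [[8, 6, 425], [5, 1], [5, 7]]; b = [[8, 6, 425], [5, 1], [5, 7]]
`a.append([2, 2])` → a = [[8, 6, 425], [5, 1], [5, 7], [2, 2]]
`print(b[0])` → prints [8, 6, 425]
`print(len(b))` → prints 3
`print(c[0])` → prints [5, 1]

Answer:
[8, 6, 425]
3
[5, 1]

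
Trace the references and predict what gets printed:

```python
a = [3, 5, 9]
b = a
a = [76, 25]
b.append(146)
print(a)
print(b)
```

Key concept: rebinding vs mutation: a is rebound to a new list, b still points at the original.
Step by step:
`a = [3, 5, 9]` → a = [3, 5, 9]
`b = a` → b = [3, 5, 9] (same object as a)
`a = [76, 25]` → a = [76, 25]
`b.append(146)` → b = [3, 5, 9, 146]
`print(a)` → prints [76, 25]
`print(b)` → prints [3, 5, 9, 146]

Answer:
[76, 25]
[3, 5, 9, 146]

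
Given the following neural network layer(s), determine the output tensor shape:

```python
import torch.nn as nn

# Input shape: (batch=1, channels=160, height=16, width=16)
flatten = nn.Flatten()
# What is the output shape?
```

Input: (1, 160, 16, 16) -> Output: (1, 40960)

Answer: (1, 40960)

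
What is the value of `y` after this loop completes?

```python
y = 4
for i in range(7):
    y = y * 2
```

Multiply by 2, 7 times: 4 * 2^7 = 512
`y` takes the values: 4 → 8 → 16 → 32 → 64 → 128 → 256 → 512

Answer: 512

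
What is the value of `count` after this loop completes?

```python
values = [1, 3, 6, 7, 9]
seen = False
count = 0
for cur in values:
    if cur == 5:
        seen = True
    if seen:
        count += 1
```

Count elements after first 5 in [1, 3, 6, 7, 9]
`count` takes the values: 0

Answer: 0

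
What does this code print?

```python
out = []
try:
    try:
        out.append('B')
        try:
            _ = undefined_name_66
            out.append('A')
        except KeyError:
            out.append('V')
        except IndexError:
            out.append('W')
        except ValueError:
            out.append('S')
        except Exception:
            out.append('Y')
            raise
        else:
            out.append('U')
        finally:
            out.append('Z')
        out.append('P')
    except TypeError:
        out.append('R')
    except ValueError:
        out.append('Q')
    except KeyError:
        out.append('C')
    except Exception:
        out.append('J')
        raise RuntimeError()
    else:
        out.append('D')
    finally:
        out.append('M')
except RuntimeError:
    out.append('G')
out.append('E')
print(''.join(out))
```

Execution trace: 'B' (try body) → 'Y' (inner except Exception) → 'Z' (inner finally) → 'J' (except Exception) → 'M' (finally) → 'G' (outer except RuntimeError) → 'E' (after the try/except). Output: BYZJMGE

Answer: BYZJMGE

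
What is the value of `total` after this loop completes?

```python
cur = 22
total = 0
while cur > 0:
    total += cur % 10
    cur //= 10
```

Sum digits of 22
`total` takes the values: 0 → 2 → 4

Answer: 4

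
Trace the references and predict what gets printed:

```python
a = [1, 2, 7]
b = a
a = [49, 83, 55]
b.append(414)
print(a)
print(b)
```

Key concept: rebinding vs mutation: a is rebound to a new list, b still points at the original.
Step by step:
`a = [1, 2, 7]` → a = [1, 2, 7]
`b = a` → b = [1, 2, 7] (same object as a)
`a = [49, 83, 55]` → a = [49, 83, 55]
`b.append(414)` → b = [1, 2, 7, 414]
`print(a)` → prints [49, 83, 55]
`print(b)` → prints [1, 2, 7, 414]

Answer:
[49, 83, 55]
[1, 2, 7, 414]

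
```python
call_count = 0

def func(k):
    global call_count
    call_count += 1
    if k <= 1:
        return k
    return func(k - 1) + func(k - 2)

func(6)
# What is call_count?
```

Calls(k) = 1 + Calls(k-1) + Calls(k-2); Calls(0)=Calls(1)=1. For k=6 this gives 25.

Answer: 25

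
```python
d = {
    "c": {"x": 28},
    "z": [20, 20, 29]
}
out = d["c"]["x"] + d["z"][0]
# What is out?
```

Trace:
`d = { ...` → d = {'c': {'x': 28}, 'z': [20, 20, 29]}
`out = d["c"]["x"] + d["z"][0]` → out = 48
So out = 48

Answer: 48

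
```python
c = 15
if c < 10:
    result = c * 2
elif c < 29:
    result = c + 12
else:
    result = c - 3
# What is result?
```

Trace:
`c = 15` → c = 15
`if c < 10: ...` → c < 10 is False, c < 29 is True → result = 27
So result = 27

Answer: 27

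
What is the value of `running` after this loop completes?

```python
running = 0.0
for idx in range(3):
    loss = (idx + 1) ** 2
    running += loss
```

Sum of squared losses 1² + 2² + ... + 3²
`running` takes the values: 0.0 → 1.0 → 5.0 → 14.0

Answer: 14.0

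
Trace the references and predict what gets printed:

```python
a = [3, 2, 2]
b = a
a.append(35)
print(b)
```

Key concept: basic list aliasing.
Step by step:
`a = [3, 2, 2]` → a = [3, 2, 2]
`b = a` → b = [3, 2, 2] (same object as a)
`a.append(35)` → a = [3, 2, 2, 35] (same object as b); b = [3, 2, 2, 35] (same object as a)
`print(b)` → prints [3, 2, 2, 35]

Answer: [3, 2, 2, 35]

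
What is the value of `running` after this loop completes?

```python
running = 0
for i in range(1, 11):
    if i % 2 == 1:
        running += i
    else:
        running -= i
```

Add odd, subtract even
`running` takes the values: 0 → 1 → -1 → 2 → -2 → 3 → -3 → 4 → -4 → 5 → -5

Answer: -5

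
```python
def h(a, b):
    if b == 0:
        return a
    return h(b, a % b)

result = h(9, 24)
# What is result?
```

h(9, 24) -> h(24, 9) -> h(9, 6) -> h(6, 3) -> h(3, 0) -> 3

Answer: 3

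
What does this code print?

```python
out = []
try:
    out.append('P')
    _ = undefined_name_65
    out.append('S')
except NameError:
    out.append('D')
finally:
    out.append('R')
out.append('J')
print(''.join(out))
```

Execution trace: 'P' (try body) → 'D' (except NameError) → 'R' (finally) → 'J' (after the try/except). Output: PDRJ

Answer: PDRJ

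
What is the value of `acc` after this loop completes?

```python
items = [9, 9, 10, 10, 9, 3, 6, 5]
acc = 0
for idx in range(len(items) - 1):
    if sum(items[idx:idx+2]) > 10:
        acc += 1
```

Count windows with sum > 10
`acc` takes the values: 0 → 1 → 2 → 3 → 4 → 5 → 6

Answer: 6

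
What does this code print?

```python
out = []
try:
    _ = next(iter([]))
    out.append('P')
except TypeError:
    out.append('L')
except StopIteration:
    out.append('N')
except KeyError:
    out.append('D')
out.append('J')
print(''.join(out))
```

Execution trace: 'N' (except StopIteration) → 'J' (after the try/except). Output: NJ

Answer: NJ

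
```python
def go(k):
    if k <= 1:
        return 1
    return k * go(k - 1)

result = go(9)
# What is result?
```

go(9) = 9 * 8 * 7 * 6 * 5 * 4 * 3 * 2 * 1 = 362880

Answer: 362880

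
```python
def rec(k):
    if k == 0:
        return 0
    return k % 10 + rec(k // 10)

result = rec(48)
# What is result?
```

Sum of digits of 48: 8 + 4 = 12

Answer: 12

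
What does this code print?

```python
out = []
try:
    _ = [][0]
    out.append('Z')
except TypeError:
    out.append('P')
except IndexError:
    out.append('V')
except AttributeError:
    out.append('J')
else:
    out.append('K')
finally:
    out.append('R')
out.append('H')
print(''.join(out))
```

Execution trace: 'V' (except IndexError) → 'R' (finally) → 'H' (after the try/except). Output: VRH

Answer: VRH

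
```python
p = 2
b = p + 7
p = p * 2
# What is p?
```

Trace:
`p = 2` → p = 2
`b = p + 7` → b = 9
`p = p * 2` → p = 4
So p = 4

Answer: 4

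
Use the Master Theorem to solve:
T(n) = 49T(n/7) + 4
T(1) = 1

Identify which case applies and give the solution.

a=49, b=7, f(n)=4. log_7(49) = 2. Since c=0 < 2, Case 1 applies: T(n) = Θ(n^log_b(a)) = O(n^2).

Answer: O(n^2) - Case 1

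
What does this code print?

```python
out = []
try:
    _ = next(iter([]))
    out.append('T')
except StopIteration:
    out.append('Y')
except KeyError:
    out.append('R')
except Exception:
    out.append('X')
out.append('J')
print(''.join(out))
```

Execution trace: 'Y' (except StopIteration) → 'J' (after the try/except). Output: YJ

Answer: YJ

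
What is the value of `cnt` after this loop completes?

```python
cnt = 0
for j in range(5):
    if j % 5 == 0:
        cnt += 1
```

Count numbers divisible by 5 in range(5)
`cnt` takes the values: 0 → 1

Answer: 1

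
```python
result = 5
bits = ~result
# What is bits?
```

Trace:
`result = 5` → result = 5
`bits = ~result` → bits = -6
So bits = -6

Answer: -6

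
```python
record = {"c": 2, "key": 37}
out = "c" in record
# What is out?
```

Trace:
`record = {"c": 2, "key": 37}` → record = {'c': 2, 'key': 37}
`out = "c" in record` → out = True
So out = True

Answer: True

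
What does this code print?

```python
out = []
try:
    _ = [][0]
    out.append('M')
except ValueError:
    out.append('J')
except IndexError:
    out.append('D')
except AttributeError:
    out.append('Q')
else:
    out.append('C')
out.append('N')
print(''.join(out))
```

Execution trace: 'D' (except IndexError) → 'N' (after the try/except). Output: DN

Answer: DN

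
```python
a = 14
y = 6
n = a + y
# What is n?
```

Trace:
`a = 14` → a = 14
`y = 6` → y = 6
`n = a + y` → n = 20
So n = 20

Answer: 20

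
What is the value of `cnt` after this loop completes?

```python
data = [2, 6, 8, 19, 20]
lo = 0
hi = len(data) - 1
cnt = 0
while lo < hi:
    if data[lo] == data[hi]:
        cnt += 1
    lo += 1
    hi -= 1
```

Count matching pairs from ends
`cnt` takes the values: 0

Answer: 0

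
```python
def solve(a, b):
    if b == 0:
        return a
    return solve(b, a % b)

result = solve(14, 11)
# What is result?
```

solve(14, 11) -> solve(11, 3) -> solve(3, 2) -> solve(2, 1) -> solve(1, 0) -> 1

Answer: 1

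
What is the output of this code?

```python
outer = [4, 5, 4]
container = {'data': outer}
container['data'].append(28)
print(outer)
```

Key concept: dict holds reference to list.
Step by step:
`outer = [4, 5, 4]` → outer = [4, 5, 4]
`container = {'data': outer}` → container = {'data': [4, 5, 4]}
`container['data'].append(28)` → outer = [4, 5, 4, 28]; container = {'data': [4, 5, 4, 28]}
`print(outer)` → prints [4, 5, 4, 28]

Answer: [4, 5, 4, 28]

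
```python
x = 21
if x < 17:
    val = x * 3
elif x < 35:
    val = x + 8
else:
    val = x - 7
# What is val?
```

Trace:
`x = 21` → x = 21
`if x < 17: ...` → x < 17 is False, x < 35 is True → val = 29
So val = 29

Answer: 29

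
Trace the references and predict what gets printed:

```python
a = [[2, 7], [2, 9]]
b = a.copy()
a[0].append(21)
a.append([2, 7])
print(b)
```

Key concept: shallow copy with nested lists.
Step by step:
`a = [[2, 7], [2, 9]]` → a = [[2, 7], [2, 9]]
`b = a.copy()` → b = [[2, 7], [2, 9]]
`a[0].append(21)` → a = [[2, 7, 21], [2, 9]]; b = [[2, 7, 21], [2, 9]]
`a.append([2, 7])` → a = [[2, 7, 21], [2, 9], [2, 7]]
`print(b)` → prints [[2, 7, 21], [2, 9]]

Answer: [[2, 7, 21], [2, 9]]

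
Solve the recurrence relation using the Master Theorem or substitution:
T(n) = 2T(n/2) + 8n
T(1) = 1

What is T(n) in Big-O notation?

By Master Theorem: a=2, b=2, f(n)=8n. Since log_2(2) = 1 and f(n) = Θ(n^1), Case 2 applies. T(n) = O(n log n).

Answer: O(n log n)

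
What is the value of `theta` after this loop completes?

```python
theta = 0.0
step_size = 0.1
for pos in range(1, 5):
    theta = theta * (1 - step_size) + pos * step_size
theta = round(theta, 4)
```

Moving average with lr=0.1
`theta` takes the values: 0.0 → 0.1 → 0.29 → 0.561 → 0.9049

Answer: 0.9049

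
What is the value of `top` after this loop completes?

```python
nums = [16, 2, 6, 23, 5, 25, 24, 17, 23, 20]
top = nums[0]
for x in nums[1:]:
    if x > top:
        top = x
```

Maximum of [16, 2, 6, 23, 5, 25, 24, 17, 23, 20]
`top` takes the values: 16 → 23 → 25

Answer: 25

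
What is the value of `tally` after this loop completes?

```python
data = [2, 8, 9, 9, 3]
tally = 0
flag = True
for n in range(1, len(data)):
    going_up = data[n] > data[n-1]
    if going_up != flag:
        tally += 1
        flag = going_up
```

Count direction changes in [2, 8, 9, 9, 3]
`tally` takes the values: 0 → 1

Answer: 1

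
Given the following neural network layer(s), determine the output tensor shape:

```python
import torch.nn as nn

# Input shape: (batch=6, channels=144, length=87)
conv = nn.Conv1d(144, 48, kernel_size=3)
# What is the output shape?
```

Input: (6, 144, 87) -> Output: (6, 48, 85)

Answer: (6, 48, 85)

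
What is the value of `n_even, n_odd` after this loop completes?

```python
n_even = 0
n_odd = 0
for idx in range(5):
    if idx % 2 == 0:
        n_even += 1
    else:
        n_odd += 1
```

Count evens and odds in range(5)
`n_even, n_odd` takes the values: (0, 0) → (1, 0) → (1, 1) → (2, 1) → (2, 2) → (3, 2)

Answer: 3, 2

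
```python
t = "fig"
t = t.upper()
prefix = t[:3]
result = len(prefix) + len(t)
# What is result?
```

Trace:
`t = "fig"` → t = 'fig'
`t = t.upper()` → t = 'FIG'
`prefix = t[:3]` → prefix = 'FIG'
`result = len(prefix) + len(t)` → result = 6
So result = 6

Answer: 6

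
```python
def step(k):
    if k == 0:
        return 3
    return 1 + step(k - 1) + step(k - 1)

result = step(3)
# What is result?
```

step(k) = 1 + 2·step(k-1), step(0)=3. Closed form: (3+1)·2^3 - 1 = 31.

Answer: 31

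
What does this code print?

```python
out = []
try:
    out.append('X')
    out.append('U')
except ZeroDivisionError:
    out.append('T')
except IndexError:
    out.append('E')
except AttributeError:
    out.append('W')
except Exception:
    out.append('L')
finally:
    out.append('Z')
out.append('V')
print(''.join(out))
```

Execution trace: 'X' (try body) → 'U' (try body, no exception) → 'Z' (finally) → 'V' (after the try/except). Output: XUZV

Answer: XUZV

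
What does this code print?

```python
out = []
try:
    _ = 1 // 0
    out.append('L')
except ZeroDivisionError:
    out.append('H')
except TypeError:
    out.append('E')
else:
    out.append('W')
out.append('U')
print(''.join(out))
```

Execution trace: 'H' (except ZeroDivisionError) → 'U' (after the try/except). Output: HU

Answer: HU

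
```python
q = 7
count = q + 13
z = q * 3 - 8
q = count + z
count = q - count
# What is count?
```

Trace:
`q = 7` → q = 7
`count = q + 13` → count = 20
`z = q * 3 - 8` → z = 13
`q = count + z` → q = 33
`count = q - count` → count = 13
So count = 13

Answer: 13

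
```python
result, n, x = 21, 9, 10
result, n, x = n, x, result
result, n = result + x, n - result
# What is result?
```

Trace:
`result, n, x = 21, 9, 10` → result = 21; n = 9; x = 10
`result, n, x = n, x, result` → result = 9; n = 10; x = 21
`result, n = result + x, n - result` → result = 30; n = 1
So result = 30

Answer: 30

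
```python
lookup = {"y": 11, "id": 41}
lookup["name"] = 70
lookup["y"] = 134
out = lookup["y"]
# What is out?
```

Trace:
`lookup = {"y": 11, "id": 41}` → lookup = {'y': 11, 'id': 41}
`lookup["name"] = 70` → lookup = {'y': 11, 'id': 41, 'name': 70}
`lookup["y"] = 134` → lookup = {'y': 134, 'id': 41, 'name': 70}
`out = lookup["y"]` → out = 134
So out = 134

Answer: 134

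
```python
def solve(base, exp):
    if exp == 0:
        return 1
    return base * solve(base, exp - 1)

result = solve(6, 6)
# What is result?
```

solve(6, 6) = 6 * 6 * 6 * 6 * 6 * 6 = 46656

Answer: 46656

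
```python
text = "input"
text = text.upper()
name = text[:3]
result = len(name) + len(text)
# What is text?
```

Trace:
`text = "input"` → text = 'input'
`text = text.upper()` → text = 'INPUT'
`name = text[:3]` → name = 'INP'
`result = len(name) + len(text)` → result = 8
So text = 'INPUT'

Answer: 'INPUT'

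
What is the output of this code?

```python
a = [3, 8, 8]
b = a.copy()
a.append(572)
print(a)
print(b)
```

Key concept: list.copy() creates independent copy.
Step by step:
`a = [3, 8, 8]` → a = [3, 8, 8]
`b = a.copy()` → b = [3, 8, 8]
`a.append(572)` → a = [3, 8, 8, 572]
`print(a)` → prints [3, 8, 8, 572]
`print(b)` → prints [3, 8, 8]

Answer:
[3, 8, 8, 572]
[3, 8, 8]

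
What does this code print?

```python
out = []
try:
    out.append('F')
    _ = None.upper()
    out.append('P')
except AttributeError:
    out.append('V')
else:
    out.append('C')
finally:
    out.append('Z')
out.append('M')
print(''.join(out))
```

Execution trace: 'F' (try body) → 'V' (except AttributeError) → 'Z' (finally) → 'M' (after the try/except). Output: FVZM

Answer: FVZM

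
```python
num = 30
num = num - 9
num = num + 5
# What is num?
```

Trace:
`num = 30` → num = 30
`num = num - 9` → num = 21
`num = num + 5` → num = 26
So num = 26

Answer: 26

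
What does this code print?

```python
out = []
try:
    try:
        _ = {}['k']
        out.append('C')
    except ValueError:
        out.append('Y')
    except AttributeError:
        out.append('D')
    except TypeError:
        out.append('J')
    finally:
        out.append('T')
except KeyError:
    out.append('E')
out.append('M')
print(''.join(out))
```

Execution trace: 'T' (finally) → 'E' (outer except KeyError) → 'M' (after the try/except). Output: TEM

Answer: TEM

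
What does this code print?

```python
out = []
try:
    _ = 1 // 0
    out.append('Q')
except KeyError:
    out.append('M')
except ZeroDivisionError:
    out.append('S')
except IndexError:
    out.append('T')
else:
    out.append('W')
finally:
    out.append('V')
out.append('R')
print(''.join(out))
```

Execution trace: 'S' (except ZeroDivisionError) → 'V' (finally) → 'R' (after the try/except). Output: SVR

Answer: SVR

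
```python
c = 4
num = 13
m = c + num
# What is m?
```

Trace:
`c = 4` → c = 4
`num = 13` → num = 13
`m = c + num` → m = 17
So m = 17

Answer: 17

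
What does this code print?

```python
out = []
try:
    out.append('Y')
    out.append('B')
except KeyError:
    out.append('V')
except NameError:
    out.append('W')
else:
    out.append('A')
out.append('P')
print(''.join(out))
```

Execution trace: 'Y' (try body) → 'B' (try body, no exception) → 'A' (else) → 'P' (after the try/except). Output: YBAP

Answer: YBAP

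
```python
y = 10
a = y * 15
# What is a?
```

Trace:
`y = 10` → y = 10
`a = y * 15` → a = 150
So a = 150

Answer: 150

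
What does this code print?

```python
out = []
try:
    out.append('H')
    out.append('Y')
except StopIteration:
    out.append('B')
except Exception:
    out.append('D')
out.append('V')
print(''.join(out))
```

Execution trace: 'H' (try body) → 'Y' (try body, no exception) → 'V' (after the try/except). Output: HYV

Answer: HYV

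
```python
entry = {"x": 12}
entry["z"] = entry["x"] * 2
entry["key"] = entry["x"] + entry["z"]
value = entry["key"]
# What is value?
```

Trace:
`entry = {"x": 12}` → entry = {'x': 12}
`entry["z"] = entry["x"] * 2` → entry = {'x': 12, 'z': 24}
`entry["key"] = entry["x"] + entry["z"]` → entry = {'x': 12, 'z': 24, 'key': 36}
`value = entry["key"]` → value = 36
So value = 36

Answer: 36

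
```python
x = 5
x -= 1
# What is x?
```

Trace:
`x = 5` → x = 5
`x -= 1` → x = 4
So x = 4

Answer: 4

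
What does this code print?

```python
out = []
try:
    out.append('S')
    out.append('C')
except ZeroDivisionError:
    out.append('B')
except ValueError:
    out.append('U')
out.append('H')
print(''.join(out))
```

Execution trace: 'S' (try body) → 'C' (try body, no exception) → 'H' (after the try/except). Output: SCH

Answer: SCH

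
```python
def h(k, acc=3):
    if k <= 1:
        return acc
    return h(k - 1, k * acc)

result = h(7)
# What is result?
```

Accumulator trace (n, acc): (7, 3) -> (6, 21) -> (5, 126) -> (4, 630) -> (3, 2520) -> (2, 7560) -> (1, 15120) -> return 15120

Answer: 15120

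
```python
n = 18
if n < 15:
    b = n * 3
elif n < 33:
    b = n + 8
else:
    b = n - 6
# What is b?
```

Trace:
`n = 18` → n = 18
`if n < 15: ...` → n < 15 is False, n < 33 is True → b = 26
So b = 26

Answer: 26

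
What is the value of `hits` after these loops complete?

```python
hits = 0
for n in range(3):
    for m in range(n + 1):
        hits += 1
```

Triangle: 1 + 2 + ... + 3
`hits` takes the values: 0 → 1 → 2 → 3 → 4 → 5 → 6

Answer: 6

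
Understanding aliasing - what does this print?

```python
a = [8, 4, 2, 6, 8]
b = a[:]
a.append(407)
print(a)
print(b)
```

Key concept: slice [:] creates copy.
Step by step:
`a = [8, 4, 2, 6, 8]` → a = [8, 4, 2, 6, 8]
`b = a[:]` → b = [8, 4, 2, 6, 8]
`a.append(407)` → a = [8, 4, 2, 6, 8, 407]
`print(a)` → prints [8, 4, 2, 6, 8, 407]
`print(b)` → prints [8, 4, 2, 6, 8]

Answer:
[8, 4, 2, 6, 8, 407]
[8, 4, 2, 6, 8]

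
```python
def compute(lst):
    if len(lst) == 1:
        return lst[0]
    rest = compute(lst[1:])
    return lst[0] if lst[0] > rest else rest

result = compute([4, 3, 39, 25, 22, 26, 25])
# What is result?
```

Recursive max over [4, 3, 39, 25, 22, 26, 25] = 39

Answer: 39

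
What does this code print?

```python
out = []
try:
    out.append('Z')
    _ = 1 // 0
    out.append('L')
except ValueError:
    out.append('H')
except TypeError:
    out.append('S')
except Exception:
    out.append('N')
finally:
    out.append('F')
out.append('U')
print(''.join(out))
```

Execution trace: 'Z' (try body) → 'N' (except Exception) → 'F' (finally) → 'U' (after the try/except). Output: ZNFU

Answer: ZNFU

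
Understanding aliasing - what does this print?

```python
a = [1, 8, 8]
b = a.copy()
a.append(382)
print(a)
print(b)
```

Key concept: list.copy() creates independent copy.
Step by step:
`a = [1, 8, 8]` → a = [1, 8, 8]
`b = a.copy()` → b = [1, 8, 8]
`a.append(382)` → a = [1, 8, 8, 382]
`print(a)` → prints [1, 8, 8, 382]
`print(b)` → prints [1, 8, 8]

Answer:
[1, 8, 8, 382]
[1, 8, 8]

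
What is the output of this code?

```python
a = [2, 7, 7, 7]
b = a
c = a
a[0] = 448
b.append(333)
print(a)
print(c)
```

Key concept: multiple aliases.
Step by step:
`a = [2, 7, 7, 7]` → a = [2, 7, 7, 7]
`b = a` → b = [2, 7, 7, 7] (same object as a)
`c = a` → c = [2, 7, 7, 7] (same object as a, b)
`a[0] = 448` → a = [448, 7, 7, 7] (same object as b, c); b = [448, 7, 7, 7] (same object as a, c); c = [448, 7, 7, 7] (same object as a, b)
`b.append(333)` → a = [448, 7, 7, 7, 333] (same object as b, c); b = [448, 7, 7, 7, 333] (same object as a, c); c = [448, 7, 7, 7, 333] (same object as a, b)
`print(a)` → prints [448, 7, 7, 7, 333]
`print(c)` → prints [448, 7, 7, 7, 333]

Answer:
[448, 7, 7, 7, 333]
[448, 7, 7, 7, 333]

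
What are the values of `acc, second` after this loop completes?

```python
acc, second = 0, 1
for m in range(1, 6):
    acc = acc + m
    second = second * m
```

Sum and factorial of 1 to 5
`acc, second` takes the values: (0, 1) → (1, 1) → (3, 1) → (3, 2) → (6, 2) → (6, 6) → (10, 6) → (10, 24) → (15, 24) → (15, 120)

Answer: 15, 120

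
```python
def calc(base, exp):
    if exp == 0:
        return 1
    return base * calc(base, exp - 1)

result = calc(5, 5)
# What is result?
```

calc(5, 5) = 5 * 5 * 5 * 5 * 5 = 3125

Answer: 3125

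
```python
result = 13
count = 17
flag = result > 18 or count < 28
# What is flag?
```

Trace:
`result = 13` → result = 13
`count = 17` → count = 17
`flag = result > 18 or count < 28` → flag = True
So flag = True

Answer: True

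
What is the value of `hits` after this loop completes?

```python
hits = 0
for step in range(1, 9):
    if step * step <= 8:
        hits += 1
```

Count numbers where step² ≤ 8
`hits` takes the values: 0 → 1 → 2

Answer: 2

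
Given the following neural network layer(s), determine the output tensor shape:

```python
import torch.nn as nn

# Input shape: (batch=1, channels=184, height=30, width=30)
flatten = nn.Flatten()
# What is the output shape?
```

Input: (1, 184, 30, 30) -> Output: (1, 165600)

Answer: (1, 165600)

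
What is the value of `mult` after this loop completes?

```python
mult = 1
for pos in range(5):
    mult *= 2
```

2^5 = 32
`mult` takes the values: 1 → 2 → 4 → 8 → 16 → 32

Answer: 32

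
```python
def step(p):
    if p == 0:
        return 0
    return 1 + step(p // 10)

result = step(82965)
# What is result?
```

Count of digits of 82965: 5

Answer: 5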